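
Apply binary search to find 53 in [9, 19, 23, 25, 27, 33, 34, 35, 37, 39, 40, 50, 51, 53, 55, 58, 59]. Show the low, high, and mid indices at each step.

Binary search for 53 in [9, 19, 23, 25, 27, 33, 34, 35, 37, 39, 40, 50, 51, 53, 55, 58, 59]:

lo=0, hi=16, mid=8, arr[mid]=37 -> 37 < 53, search right half
lo=9, hi=16, mid=12, arr[mid]=51 -> 51 < 53, search right half
lo=13, hi=16, mid=14, arr[mid]=55 -> 55 > 53, search left half
lo=13, hi=13, mid=13, arr[mid]=53 -> Found target at index 13!

Binary search finds 53 at index 13 after 4 comparisons. The search repeatedly halves the search space by comparing with the middle element.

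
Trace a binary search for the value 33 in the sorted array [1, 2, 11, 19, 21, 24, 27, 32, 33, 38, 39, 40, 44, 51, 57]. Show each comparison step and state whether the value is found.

Binary search for 33 in [1, 2, 11, 19, 21, 24, 27, 32, 33, 38, 39, 40, 44, 51, 57]:

lo=0, hi=14, mid=7, arr[mid]=32 -> 32 < 33, search right half
lo=8, hi=14, mid=11, arr[mid]=40 -> 40 > 33, search left half
lo=8, hi=10, mid=9, arr[mid]=38 -> 38 > 33, search left half
lo=8, hi=8, mid=8, arr[mid]=33 -> Found target at index 8!

Binary search finds 33 at index 8 after 4 comparisons. The search repeatedly halves the search space by comparing with the middle element.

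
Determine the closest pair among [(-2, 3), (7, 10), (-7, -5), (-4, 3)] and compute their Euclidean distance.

Computing all pairwise distances among 4 points:

d((-2, 3), (7, 10)) = 11.4018
d((-2, 3), (-7, -5)) = 9.434
d((-2, 3), (-4, 3)) = 2.0 <-- minimum
d((7, 10), (-7, -5)) = 20.5183
d((7, 10), (-4, 3)) = 13.0384
d((-7, -5), (-4, 3)) = 8.544

Closest pair: (-2, 3) and (-4, 3) with distance 2.0

The closest pair is (-2, 3) and (-4, 3) with Euclidean distance 2.0. For 4 points, brute-force pairwise comparison is shown above. For large n, the divide-and-conquer algorithm (sort by x, recurse on halves, check the dividing strip) achieves O(n log n).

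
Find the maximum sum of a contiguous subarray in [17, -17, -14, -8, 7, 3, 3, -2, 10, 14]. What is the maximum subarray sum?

Using Kadane's algorithm on [17, -17, -14, -8, 7, 3, 3, -2, 10, 14]:

Scanning through the array:
Position 1 (value -17): max_ending_here = 0, max_so_far = 17
Position 2 (value -14): max_ending_here = -14, max_so_far = 17
Position 3 (value -8): max_ending_here = -8, max_so_far = 17
Position 4 (value 7): max_ending_here = 7, max_so_far = 17
Position 5 (value 3): max_ending_here = 10, max_so_far = 17
Position 6 (value 3): max_ending_here = 13, max_so_far = 17
Position 7 (value -2): max_ending_here = 11, max_so_far = 17
Position 8 (value 10): max_ending_here = 21, max_so_far = 21
Position 9 (value 14): max_ending_here = 35, max_so_far = 35

Maximum subarray: [7, 3, 3, -2, 10, 14]
Maximum sum: 35

The maximum subarray is [7, 3, 3, -2, 10, 14] with sum 35. This subarray runs from index 4 to index 9.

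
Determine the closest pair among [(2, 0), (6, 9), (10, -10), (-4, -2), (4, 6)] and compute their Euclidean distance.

Computing all pairwise distances among 5 points:

d((2, 0), (6, 9)) = 9.8489
d((2, 0), (10, -10)) = 12.8062
d((2, 0), (-4, -2)) = 6.3246
d((2, 0), (4, 6)) = 6.3246
d((6, 9), (10, -10)) = 19.4165
d((6, 9), (-4, -2)) = 14.8661
d((6, 9), (4, 6)) = 3.6056 <-- minimum
d((10, -10), (-4, -2)) = 16.1245
d((10, -10), (4, 6)) = 17.088
d((-4, -2), (4, 6)) = 11.3137

Closest pair: (6, 9) and (4, 6) with distance 3.6056

The closest pair is (6, 9) and (4, 6) with Euclidean distance 3.6056. For 5 points, brute-force pairwise comparison is shown above. For large n, the divide-and-conquer algorithm (sort by x, recurse on halves, check the dividing strip) achieves O(n log n).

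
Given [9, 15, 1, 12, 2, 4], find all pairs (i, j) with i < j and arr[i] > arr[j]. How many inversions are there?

Finding inversions in [9, 15, 1, 12, 2, 4]:

(0, 2): arr[0]=9 > arr[2]=1
(0, 4): arr[0]=9 > arr[4]=2
(0, 5): arr[0]=9 > arr[5]=4
(1, 2): arr[1]=15 > arr[2]=1
(1, 3): arr[1]=15 > arr[3]=12
(1, 4): arr[1]=15 > arr[4]=2
(1, 5): arr[1]=15 > arr[5]=4
(3, 4): arr[3]=12 > arr[4]=2
(3, 5): arr[3]=12 > arr[5]=4

Total inversions: 9

The array has 9 inversion(s): (0,2), (0,4), (0,5), (1,2), (1,3), (1,4), (1,5), (3,4), (3,5). Each pair (i,j) satisfies i < j and arr[i] > arr[j].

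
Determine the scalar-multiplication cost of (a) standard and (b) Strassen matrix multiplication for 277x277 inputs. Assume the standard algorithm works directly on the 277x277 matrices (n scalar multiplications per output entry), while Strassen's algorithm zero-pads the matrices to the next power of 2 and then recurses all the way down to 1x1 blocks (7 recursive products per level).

Matrix multiplication for 277x277 matrices:

Strassen's algorithm requires power-of-2 dimensions. Pad 277x277 to 512x512 (next power of 2).

Standard algorithm: 277^3 = 21253933 multiplications
Strassen's algorithm: 7^(log2(512)) = 7^9 = 40353607 multiplications
Difference: 21253933 - 40353607 = -19099674 (Strassen uses MORE here due to padding overhead — for small or just-over-power-of-2 n, padding can outweigh the per-level savings)

Standard: 21253933 multiplications (277^3). Strassen: 40353607 multiplications (7^9, after padding to 512x512). Strassen reduces 8 recursive multiplications to 7 at each level.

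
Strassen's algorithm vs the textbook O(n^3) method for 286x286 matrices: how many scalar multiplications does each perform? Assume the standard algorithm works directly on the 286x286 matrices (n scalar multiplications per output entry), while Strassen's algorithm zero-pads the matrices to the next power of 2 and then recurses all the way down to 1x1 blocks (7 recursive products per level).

Matrix multiplication for 286x286 matrices:

Strassen's algorithm requires power-of-2 dimensions. Pad 286x286 to 512x512 (next power of 2).

Standard algorithm: 286^3 = 23393656 multiplications
Strassen's algorithm: 7^(log2(512)) = 7^9 = 40353607 multiplications
Difference: 23393656 - 40353607 = -16959951 (Strassen uses MORE here due to padding overhead — for small or just-over-power-of-2 n, padding can outweigh the per-level savings)

Standard: 23393656 multiplications (286^3). Strassen: 40353607 multiplications (7^9, after padding to 512x512). Strassen reduces 8 recursive multiplications to 7 at each level.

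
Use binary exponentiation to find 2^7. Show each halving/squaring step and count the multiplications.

Computing 2^7 by squaring (build up from 2^1; each line after the first costs one multiplication):

2^1 = 2
2^2 = (2^1)^2 = 2^2 = 4
2^3 = 2 * 2^2 = 2 * 4 = 8
2^6 = (2^3)^2 = 8^2 = 64
2^7 = 2 * 2^6 = 2 * 64 = 128

Result: 128
Multiplications needed: 4 (4 lines after 2^1)

2^7 = 128. Using exponentiation by squaring, this requires 4 multiplications. The key idea: if the exponent is even, square the half-power; if odd, multiply by the base once.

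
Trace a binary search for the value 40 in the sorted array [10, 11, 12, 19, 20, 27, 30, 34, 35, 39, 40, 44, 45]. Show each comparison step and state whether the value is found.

Binary search for 40 in [10, 11, 12, 19, 20, 27, 30, 34, 35, 39, 40, 44, 45]:

lo=0, hi=12, mid=6, arr[mid]=30 -> 30 < 40, search right half
lo=7, hi=12, mid=9, arr[mid]=39 -> 39 < 40, search right half
lo=10, hi=12, mid=11, arr[mid]=44 -> 44 > 40, search left half
lo=10, hi=10, mid=10, arr[mid]=40 -> Found target at index 10!

Binary search finds 40 at index 10 after 4 comparisons. The search repeatedly halves the search space by comparing with the middle element.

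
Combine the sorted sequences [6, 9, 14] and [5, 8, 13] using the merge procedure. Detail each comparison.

Merging process:

Compare 6 vs 5: take 5 from right. Merged: [5]
Compare 6 vs 8: take 6 from left. Merged: [5, 6]
Compare 9 vs 8: take 8 from right. Merged: [5, 6, 8]
Compare 9 vs 13: take 9 from left. Merged: [5, 6, 8, 9]
Compare 14 vs 13: take 13 from right. Merged: [5, 6, 8, 9, 13]
Append remaining from left: [14]. Merged: [5, 6, 8, 9, 13, 14]

Final merged array: [5, 6, 8, 9, 13, 14]
Total comparisons: 5

The merged array is [5, 6, 8, 9, 13, 14], requiring 5 comparisons. The merge step runs in O(n) time where n is the total number of elements.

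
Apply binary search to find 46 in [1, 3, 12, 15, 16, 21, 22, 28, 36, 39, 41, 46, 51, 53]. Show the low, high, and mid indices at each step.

Binary search for 46 in [1, 3, 12, 15, 16, 21, 22, 28, 36, 39, 41, 46, 51, 53]:

lo=0, hi=13, mid=6, arr[mid]=22 -> 22 < 46, search right half
lo=7, hi=13, mid=10, arr[mid]=41 -> 41 < 46, search right half
lo=11, hi=13, mid=12, arr[mid]=51 -> 51 > 46, search left half
lo=11, hi=11, mid=11, arr[mid]=46 -> Found target at index 11!

Binary search finds 46 at index 11 after 4 comparisons. The search repeatedly halves the search space by comparing with the middle element.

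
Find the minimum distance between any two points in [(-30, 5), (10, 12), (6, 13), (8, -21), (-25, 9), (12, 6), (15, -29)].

Computing all pairwise distances among 7 points:

d((-30, 5), (10, 12)) = 40.6079
d((-30, 5), (6, 13)) = 36.8782
d((-30, 5), (8, -21)) = 46.0435
d((-30, 5), (-25, 9)) = 6.4031
d((-30, 5), (12, 6)) = 42.0119
d((-30, 5), (15, -29)) = 56.4004
d((10, 12), (6, 13)) = 4.1231 <-- minimum
d((10, 12), (8, -21)) = 33.0606
d((10, 12), (-25, 9)) = 35.1283
d((10, 12), (12, 6)) = 6.3246
d((10, 12), (15, -29)) = 41.3038
d((6, 13), (8, -21)) = 34.0588
d((6, 13), (-25, 9)) = 31.257
d((6, 13), (12, 6)) = 9.2195
d((6, 13), (15, -29)) = 42.9535
d((8, -21), (-25, 9)) = 44.5982
d((8, -21), (12, 6)) = 27.2947
d((8, -21), (15, -29)) = 10.6301
d((-25, 9), (12, 6)) = 37.1214
d((-25, 9), (15, -29)) = 55.1725
d((12, 6), (15, -29)) = 35.1283

Closest pair: (10, 12) and (6, 13) with distance 4.1231

The closest pair is (10, 12) and (6, 13) with Euclidean distance 4.1231. For 7 points, brute-force pairwise comparison is shown above. For large n, the divide-and-conquer algorithm (sort by x, recurse on halves, check the dividing strip) achieves O(n log n).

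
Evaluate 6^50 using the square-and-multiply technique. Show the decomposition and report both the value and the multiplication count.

Computing 6^50 by squaring (build up from 6^1; each line after the first costs one multiplication):

6^1 = 6
6^2 = (6^1)^2 = 6^2 = 36
6^3 = 6 * 6^2 = 6 * 36 = 216
6^6 = (6^3)^2 = 216^2 = 46656
6^12 = (6^6)^2 = 46656^2 = 2176782336
6^24 = (6^12)^2 = 2176782336^2 = 4738381338321616896
6^25 = 6 * 6^24 = 6 * 4738381338321616896 = 28430288029929701376
6^50 = (6^25)^2 = 28430288029929701376^2 = 808281277464764060643139600456536293376

Result: 808281277464764060643139600456536293376
Multiplications needed: 7 (7 lines after 6^1)

6^50 = 808281277464764060643139600456536293376. Using exponentiation by squaring, this requires 7 multiplications. The key idea: if the exponent is even, square the half-power; if odd, multiply by the base once.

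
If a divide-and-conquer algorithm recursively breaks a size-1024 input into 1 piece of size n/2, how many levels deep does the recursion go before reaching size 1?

For divide and conquer with division factor 2:

Problem sizes at each level:
Level 0: 1024
Level 1: 512
Level 2: 256
Level 3: 128
Level 4: 64
Level 5: 32
Level 6: 16
Level 7: 8
Level 8: 4
Level 9: 2
Level 10: 1

The root is level 0 and the size-1 base case is level 10 (the tree spans levels 0 through 10, i.e. 11 levels counting the root), so the depth is the number of divisions: log_2(1024) = 10

The recursion tree depth is log_2(1024) = 10. At each level, the problem size is divided by 2, so it takes 10 divisions to reduce to a base case of size 1. The algorithm makes 1 recursive call at each level.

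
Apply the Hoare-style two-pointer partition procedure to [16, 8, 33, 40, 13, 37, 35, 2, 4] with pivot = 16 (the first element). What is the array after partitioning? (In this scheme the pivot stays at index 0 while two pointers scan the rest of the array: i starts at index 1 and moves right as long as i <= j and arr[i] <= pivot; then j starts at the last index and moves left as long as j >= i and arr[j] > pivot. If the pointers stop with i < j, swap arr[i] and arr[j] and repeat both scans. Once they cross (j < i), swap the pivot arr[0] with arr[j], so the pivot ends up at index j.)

Hoare-style two-pointer partition with pivot = 16:

Initial array: [16, 8, 33, 40, 13, 37, 35, 2, 4]

Pointers start at i = 1, j = 8.
i stops at index 2 (arr[2]=33 > 16), j stops at index 8 (arr[8]=4 <= 16): swap arr[2] and arr[8], array becomes [16, 8, 4, 40, 13, 37, 35, 2, 33]
i stops at index 3 (arr[3]=40 > 16), j stops at index 7 (arr[7]=2 <= 16): swap arr[3] and arr[7], array becomes [16, 8, 4, 2, 13, 37, 35, 40, 33]
i ends at 5, j ends at 4: the pointers have crossed (j < i), so scanning stops.

Swap pivot arr[0] with arr[4] to place pivot at position 4: [13, 8, 4, 2, 16, 37, 35, 40, 33]
Pivot position: 4

After partitioning with pivot 16, the array becomes [13, 8, 4, 2, 16, 37, 35, 40, 33]. The pivot is placed at index 4. All elements to the left of the pivot are <= 16, and all elements to the right are > 16.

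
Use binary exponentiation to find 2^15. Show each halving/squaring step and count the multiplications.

Computing 2^15 by squaring (build up from 2^1; each line after the first costs one multiplication):

2^1 = 2
2^2 = (2^1)^2 = 2^2 = 4
2^3 = 2 * 2^2 = 2 * 4 = 8
2^6 = (2^3)^2 = 8^2 = 64
2^7 = 2 * 2^6 = 2 * 64 = 128
2^14 = (2^7)^2 = 128^2 = 16384
2^15 = 2 * 2^14 = 2 * 16384 = 32768

Result: 32768
Multiplications needed: 6 (6 lines after 2^1)

2^15 = 32768. Using exponentiation by squaring, this requires 6 multiplications. The key idea: if the exponent is even, square the half-power; if odd, multiply by the base once.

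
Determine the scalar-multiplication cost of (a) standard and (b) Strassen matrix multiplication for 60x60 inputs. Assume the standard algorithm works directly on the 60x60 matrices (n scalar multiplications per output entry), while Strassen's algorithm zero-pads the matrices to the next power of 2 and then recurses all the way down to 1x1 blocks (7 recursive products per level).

Matrix multiplication for 60x60 matrices:

Strassen's algorithm requires power-of-2 dimensions. Pad 60x60 to 64x64 (next power of 2).

Standard algorithm: 60^3 = 216000 multiplications
Strassen's algorithm: 7^(log2(64)) = 7^6 = 117649 multiplications
Savings: 216000 - 117649 = 98351 multiplications

Standard: 216000 multiplications (60^3). Strassen: 117649 multiplications (7^6, after padding to 64x64). Strassen reduces 8 recursive multiplications to 7 at each level.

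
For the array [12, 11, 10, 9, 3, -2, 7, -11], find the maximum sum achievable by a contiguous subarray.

Using Kadane's algorithm on [12, 11, 10, 9, 3, -2, 7, -11]:

Scanning through the array:
Position 1 (value 11): max_ending_here = 23, max_so_far = 23
Position 2 (value 10): max_ending_here = 33, max_so_far = 33
Position 3 (value 9): max_ending_here = 42, max_so_far = 42
Position 4 (value 3): max_ending_here = 45, max_so_far = 45
Position 5 (value -2): max_ending_here = 43, max_so_far = 45
Position 6 (value 7): max_ending_here = 50, max_so_far = 50
Position 7 (value -11): max_ending_here = 39, max_so_far = 50

Maximum subarray: [12, 11, 10, 9, 3, -2, 7]
Maximum sum: 50

The maximum subarray is [12, 11, 10, 9, 3, -2, 7] with sum 50. This subarray runs from index 0 to index 6.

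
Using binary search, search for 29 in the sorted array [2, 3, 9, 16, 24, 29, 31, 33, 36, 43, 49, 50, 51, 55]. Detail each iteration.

Binary search for 29 in [2, 3, 9, 16, 24, 29, 31, 33, 36, 43, 49, 50, 51, 55]:

lo=0, hi=13, mid=6, arr[mid]=31 -> 31 > 29, search left half
lo=0, hi=5, mid=2, arr[mid]=9 -> 9 < 29, search right half
lo=3, hi=5, mid=4, arr[mid]=24 -> 24 < 29, search right half
lo=5, hi=5, mid=5, arr[mid]=29 -> Found target at index 5!

Binary search finds 29 at index 5 after 4 comparisons. The search repeatedly halves the search space by comparing with the middle element.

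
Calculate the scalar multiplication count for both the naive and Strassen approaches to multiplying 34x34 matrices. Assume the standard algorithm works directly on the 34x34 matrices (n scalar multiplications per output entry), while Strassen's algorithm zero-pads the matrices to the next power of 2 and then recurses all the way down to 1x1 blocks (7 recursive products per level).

Matrix multiplication for 34x34 matrices:

Strassen's algorithm requires power-of-2 dimensions. Pad 34x34 to 64x64 (next power of 2).

Standard algorithm: 34^3 = 39304 multiplications
Strassen's algorithm: 7^(log2(64)) = 7^6 = 117649 multiplications
Difference: 39304 - 117649 = -78345 (Strassen uses MORE here due to padding overhead — for small or just-over-power-of-2 n, padding can outweigh the per-level savings)

Standard: 39304 multiplications (34^3). Strassen: 117649 multiplications (7^6, after padding to 64x64). Strassen reduces 8 recursive multiplications to 7 at each level.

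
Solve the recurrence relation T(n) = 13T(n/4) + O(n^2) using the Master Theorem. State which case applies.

Master Theorem for T(n) = 13T(n/4) + O(n^2):

a = 13, b = 4, c = 2
log_b(a) = log_4(13) = 1.8502

Case 3: c = 2 > log_4(13) = 1.8502
T(n) = O(n^2) = O(n^2)

For T(n) = 13T(n/4) + O(n^2): log_4(13) = 1.8502. This is Case 3 of the Master Theorem (c > log_b(a), work dominated by root), giving O(n^2).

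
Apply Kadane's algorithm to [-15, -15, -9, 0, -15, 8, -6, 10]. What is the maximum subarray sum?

Using Kadane's algorithm on [-15, -15, -9, 0, -15, 8, -6, 10]:

Scanning through the array:
Position 1 (value -15): max_ending_here = -15, max_so_far = -15
Position 2 (value -9): max_ending_here = -9, max_so_far = -9
Position 3 (value 0): max_ending_here = 0, max_so_far = 0
Position 4 (value -15): max_ending_here = -15, max_so_far = 0
Position 5 (value 8): max_ending_here = 8, max_so_far = 8
Position 6 (value -6): max_ending_here = 2, max_so_far = 8
Position 7 (value 10): max_ending_here = 12, max_so_far = 12

Maximum subarray: [8, -6, 10]
Maximum sum: 12

The maximum subarray is [8, -6, 10] with sum 12. This subarray runs from index 5 to index 7.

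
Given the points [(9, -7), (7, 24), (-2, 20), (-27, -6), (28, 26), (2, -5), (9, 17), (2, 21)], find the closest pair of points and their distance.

Computing all pairwise distances among 8 points:

d((9, -7), (7, 24)) = 31.0644
d((9, -7), (-2, 20)) = 29.1548
d((9, -7), (-27, -6)) = 36.0139
d((9, -7), (28, 26)) = 38.0789
d((9, -7), (2, -5)) = 7.2801
d((9, -7), (9, 17)) = 24.0
d((9, -7), (2, 21)) = 28.8617
d((7, 24), (-2, 20)) = 9.8489
d((7, 24), (-27, -6)) = 45.3431
d((7, 24), (28, 26)) = 21.095
d((7, 24), (2, -5)) = 29.4279
d((7, 24), (9, 17)) = 7.2801
d((7, 24), (2, 21)) = 5.831
d((-2, 20), (-27, -6)) = 36.0694
d((-2, 20), (28, 26)) = 30.5941
d((-2, 20), (2, -5)) = 25.318
d((-2, 20), (9, 17)) = 11.4018
d((-2, 20), (2, 21)) = 4.1231 <-- minimum
d((-27, -6), (28, 26)) = 63.6318
d((-27, -6), (2, -5)) = 29.0172
d((-27, -6), (9, 17)) = 42.72
d((-27, -6), (2, 21)) = 39.6232
d((28, 26), (2, -5)) = 40.4599
d((28, 26), (9, 17)) = 21.0238
d((28, 26), (2, 21)) = 26.4764
d((2, -5), (9, 17)) = 23.0868
d((2, -5), (2, 21)) = 26.0
d((9, 17), (2, 21)) = 8.0623

Closest pair: (-2, 20) and (2, 21) with distance 4.1231

The closest pair is (-2, 20) and (2, 21) with Euclidean distance 4.1231. For 8 points, brute-force pairwise comparison is shown above. For large n, the divide-and-conquer algorithm (sort by x, recurse on halves, check the dividing strip) achieves O(n log n).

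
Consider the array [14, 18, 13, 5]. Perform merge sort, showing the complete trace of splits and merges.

Merge sort trace:

Split: [14, 18, 13, 5] -> [14, 18] and [13, 5]
  Split: [14, 18] -> [14] and [18]
  Merge: [14] + [18] -> [14, 18]
  Split: [13, 5] -> [13] and [5]
  Merge: [13] + [5] -> [5, 13]
Merge: [14, 18] + [5, 13] -> [5, 13, 14, 18]

Final sorted array: [5, 13, 14, 18]

The merge sort proceeds by recursively splitting the array and merging sorted halves.
After all merges, the sorted array is [5, 13, 14, 18].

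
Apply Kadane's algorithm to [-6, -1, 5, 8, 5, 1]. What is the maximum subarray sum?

Using Kadane's algorithm on [-6, -1, 5, 8, 5, 1]:

Scanning through the array:
Position 1 (value -1): max_ending_here = -1, max_so_far = -1
Position 2 (value 5): max_ending_here = 5, max_so_far = 5
Position 3 (value 8): max_ending_here = 13, max_so_far = 13
Position 4 (value 5): max_ending_here = 18, max_so_far = 18
Position 5 (value 1): max_ending_here = 19, max_so_far = 19

Maximum subarray: [5, 8, 5, 1]
Maximum sum: 19

The maximum subarray is [5, 8, 5, 1] with sum 19. This subarray runs from index 2 to index 5.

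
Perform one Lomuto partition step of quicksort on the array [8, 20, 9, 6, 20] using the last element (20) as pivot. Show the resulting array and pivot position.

Lomuto partition with pivot = 20:

Initial array: [8, 20, 9, 6, 20]

arr[0]=8 <= 20: swap with position 0, array becomes [8, 20, 9, 6, 20]
arr[1]=20 <= 20: swap with position 1, array becomes [8, 20, 9, 6, 20]
arr[2]=9 <= 20: swap with position 2, array becomes [8, 20, 9, 6, 20]
arr[3]=6 <= 20: swap with position 3, array becomes [8, 20, 9, 6, 20]

Place pivot at position 4: [8, 20, 9, 6, 20]
Pivot position: 4

After partitioning with pivot 20, the array becomes [8, 20, 9, 6, 20]. The pivot is placed at index 4. All elements to the left of the pivot are <= 20, and all elements to the right are > 20.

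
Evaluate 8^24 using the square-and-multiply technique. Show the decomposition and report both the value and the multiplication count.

Computing 8^24 by squaring (build up from 8^1; each line after the first costs one multiplication):

8^1 = 8
8^2 = (8^1)^2 = 8^2 = 64
8^3 = 8 * 8^2 = 8 * 64 = 512
8^6 = (8^3)^2 = 512^2 = 262144
8^12 = (8^6)^2 = 262144^2 = 68719476736
8^24 = (8^12)^2 = 68719476736^2 = 4722366482869645213696

Result: 4722366482869645213696
Multiplications needed: 5 (5 lines after 8^1)

8^24 = 4722366482869645213696. Using exponentiation by squaring, this requires 5 multiplications. The key idea: if the exponent is even, square the half-power; if odd, multiply by the base once.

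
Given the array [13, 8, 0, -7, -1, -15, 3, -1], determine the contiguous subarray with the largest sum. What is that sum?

Using Kadane's algorithm on [13, 8, 0, -7, -1, -15, 3, -1]:

Scanning through the array:
Position 1 (value 8): max_ending_here = 21, max_so_far = 21
Position 2 (value 0): max_ending_here = 21, max_so_far = 21
Position 3 (value -7): max_ending_here = 14, max_so_far = 21
Position 4 (value -1): max_ending_here = 13, max_so_far = 21
Position 5 (value -15): max_ending_here = -2, max_so_far = 21
Position 6 (value 3): max_ending_here = 3, max_so_far = 21
Position 7 (value -1): max_ending_here = 2, max_so_far = 21

Maximum subarray: [13, 8]
Maximum sum: 21

The maximum subarray is [13, 8] with sum 21. This subarray runs from index 0 to index 1.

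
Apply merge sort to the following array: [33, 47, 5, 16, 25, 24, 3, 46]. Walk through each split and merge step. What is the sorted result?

Merge sort trace:

Split: [33, 47, 5, 16, 25, 24, 3, 46] -> [33, 47, 5, 16] and [25, 24, 3, 46]
  Split: [33, 47, 5, 16] -> [33, 47] and [5, 16]
    Split: [33, 47] -> [33] and [47]
    Merge: [33] + [47] -> [33, 47]
    Split: [5, 16] -> [5] and [16]
    Merge: [5] + [16] -> [5, 16]
  Merge: [33, 47] + [5, 16] -> [5, 16, 33, 47]
  Split: [25, 24, 3, 46] -> [25, 24] and [3, 46]
    Split: [25, 24] -> [25] and [24]
    Merge: [25] + [24] -> [24, 25]
    Split: [3, 46] -> [3] and [46]
    Merge: [3] + [46] -> [3, 46]
  Merge: [24, 25] + [3, 46] -> [3, 24, 25, 46]
Merge: [5, 16, 33, 47] + [3, 24, 25, 46] -> [3, 5, 16, 24, 25, 33, 46, 47]

Final sorted array: [3, 5, 16, 24, 25, 33, 46, 47]

The merge sort proceeds by recursively splitting the array and merging sorted halves.
After all merges, the sorted array is [3, 5, 16, 24, 25, 33, 46, 47].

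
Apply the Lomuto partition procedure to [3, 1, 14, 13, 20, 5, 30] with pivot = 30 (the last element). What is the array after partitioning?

Lomuto partition with pivot = 30:

Initial array: [3, 1, 14, 13, 20, 5, 30]

arr[0]=3 <= 30: swap with position 0, array becomes [3, 1, 14, 13, 20, 5, 30]
arr[1]=1 <= 30: swap with position 1, array becomes [3, 1, 14, 13, 20, 5, 30]
arr[2]=14 <= 30: swap with position 2, array becomes [3, 1, 14, 13, 20, 5, 30]
arr[3]=13 <= 30: swap with position 3, array becomes [3, 1, 14, 13, 20, 5, 30]
arr[4]=20 <= 30: swap with position 4, array becomes [3, 1, 14, 13, 20, 5, 30]
arr[5]=5 <= 30: swap with position 5, array becomes [3, 1, 14, 13, 20, 5, 30]

Place pivot at position 6: [3, 1, 14, 13, 20, 5, 30]
Pivot position: 6

After partitioning with pivot 30, the array becomes [3, 1, 14, 13, 20, 5, 30]. The pivot is placed at index 6. All elements to the left of the pivot are <= 30, and all elements to the right are > 30.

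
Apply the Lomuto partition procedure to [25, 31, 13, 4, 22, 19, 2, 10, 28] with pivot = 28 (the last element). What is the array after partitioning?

Lomuto partition with pivot = 28:

Initial array: [25, 31, 13, 4, 22, 19, 2, 10, 28]

arr[0]=25 <= 28: swap with position 0, array becomes [25, 31, 13, 4, 22, 19, 2, 10, 28]
arr[1]=31 > 28: no swap
arr[2]=13 <= 28: swap with position 1, array becomes [25, 13, 31, 4, 22, 19, 2, 10, 28]
arr[3]=4 <= 28: swap with position 2, array becomes [25, 13, 4, 31, 22, 19, 2, 10, 28]
arr[4]=22 <= 28: swap with position 3, array becomes [25, 13, 4, 22, 31, 19, 2, 10, 28]
arr[5]=19 <= 28: swap with position 4, array becomes [25, 13, 4, 22, 19, 31, 2, 10, 28]
arr[6]=2 <= 28: swap with position 5, array becomes [25, 13, 4, 22, 19, 2, 31, 10, 28]
arr[7]=10 <= 28: swap with position 6, array becomes [25, 13, 4, 22, 19, 2, 10, 31, 28]

Place pivot at position 7: [25, 13, 4, 22, 19, 2, 10, 28, 31]
Pivot position: 7

After partitioning with pivot 28, the array becomes [25, 13, 4, 22, 19, 2, 10, 28, 31]. The pivot is placed at index 7. All elements to the left of the pivot are <= 28, and all elements to the right are > 28.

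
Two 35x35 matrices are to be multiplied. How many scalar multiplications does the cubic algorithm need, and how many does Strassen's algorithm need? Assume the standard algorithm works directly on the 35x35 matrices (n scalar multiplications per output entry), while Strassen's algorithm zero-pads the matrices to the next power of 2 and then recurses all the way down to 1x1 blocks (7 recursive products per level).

Matrix multiplication for 35x35 matrices:

Strassen's algorithm requires power-of-2 dimensions. Pad 35x35 to 64x64 (next power of 2).

Standard algorithm: 35^3 = 42875 multiplications
Strassen's algorithm: 7^(log2(64)) = 7^6 = 117649 multiplications
Difference: 42875 - 117649 = -74774 (Strassen uses MORE here due to padding overhead — for small or just-over-power-of-2 n, padding can outweigh the per-level savings)

Standard: 42875 multiplications (35^3). Strassen: 117649 multiplications (7^6, after padding to 64x64). Strassen reduces 8 recursive multiplications to 7 at each level.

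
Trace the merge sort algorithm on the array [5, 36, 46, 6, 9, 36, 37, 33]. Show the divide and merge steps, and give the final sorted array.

Merge sort trace:

Split: [5, 36, 46, 6, 9, 36, 37, 33] -> [5, 36, 46, 6] and [9, 36, 37, 33]
  Split: [5, 36, 46, 6] -> [5, 36] and [46, 6]
    Split: [5, 36] -> [5] and [36]
    Merge: [5] + [36] -> [5, 36]
    Split: [46, 6] -> [46] and [6]
    Merge: [46] + [6] -> [6, 46]
  Merge: [5, 36] + [6, 46] -> [5, 6, 36, 46]
  Split: [9, 36, 37, 33] -> [9, 36] and [37, 33]
    Split: [9, 36] -> [9] and [36]
    Merge: [9] + [36] -> [9, 36]
    Split: [37, 33] -> [37] and [33]
    Merge: [37] + [33] -> [33, 37]
  Merge: [9, 36] + [33, 37] -> [9, 33, 36, 37]
Merge: [5, 6, 36, 46] + [9, 33, 36, 37] -> [5, 6, 9, 33, 36, 36, 37, 46]

Final sorted array: [5, 6, 9, 33, 36, 36, 37, 46]

The merge sort proceeds by recursively splitting the array and merging sorted halves.
After all merges, the sorted array is [5, 6, 9, 33, 36, 36, 37, 46].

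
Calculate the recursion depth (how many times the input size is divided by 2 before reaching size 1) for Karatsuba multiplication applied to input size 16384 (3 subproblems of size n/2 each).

For divide and conquer with division factor 2:

Problem sizes at each level:
Level 0: 16384
Level 1: 8192
Level 2: 4096
Level 3: 2048
Level 4: 1024
Level 5: 512
Level 6: 256
Level 7: 128
Level 8: 64
Level 9: 32
Level 10: 16
Level 11: 8
Level 12: 4
Level 13: 2
Level 14: 1

The root is level 0 and the size-1 base case is level 14 (the tree spans levels 0 through 14, i.e. 15 levels counting the root), so the depth is the number of divisions: log_2(16384) = 14

The recursion tree depth is log_2(16384) = 14. At each level, the problem size is divided by 2, so it takes 14 divisions to reduce to a base case of size 1. The algorithm makes 3 recursive calls at each level.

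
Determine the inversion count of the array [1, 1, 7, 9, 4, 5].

Finding inversions in [1, 1, 7, 9, 4, 5]:

(2, 4): arr[2]=7 > arr[4]=4
(2, 5): arr[2]=7 > arr[5]=5
(3, 4): arr[3]=9 > arr[4]=4
(3, 5): arr[3]=9 > arr[5]=5

Total inversions: 4

The array has 4 inversion(s): (2,4), (2,5), (3,4), (3,5). Each pair (i,j) satisfies i < j and arr[i] > arr[j].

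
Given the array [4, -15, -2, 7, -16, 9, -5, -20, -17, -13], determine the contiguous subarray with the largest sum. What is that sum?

Using Kadane's algorithm on [4, -15, -2, 7, -16, 9, -5, -20, -17, -13]:

Scanning through the array:
Position 1 (value -15): max_ending_here = -11, max_so_far = 4
Position 2 (value -2): max_ending_here = -2, max_so_far = 4
Position 3 (value 7): max_ending_here = 7, max_so_far = 7
Position 4 (value -16): max_ending_here = -9, max_so_far = 7
Position 5 (value 9): max_ending_here = 9, max_so_far = 9
Position 6 (value -5): max_ending_here = 4, max_so_far = 9
Position 7 (value -20): max_ending_here = -16, max_so_far = 9
Position 8 (value -17): max_ending_here = -17, max_so_far = 9
Position 9 (value -13): max_ending_here = -13, max_so_far = 9

Maximum subarray: [9]
Maximum sum: 9

The maximum subarray is [9] with sum 9. This subarray runs from index 5 to index 5.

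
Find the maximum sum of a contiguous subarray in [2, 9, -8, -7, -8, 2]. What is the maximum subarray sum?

Using Kadane's algorithm on [2, 9, -8, -7, -8, 2]:

Scanning through the array:
Position 1 (value 9): max_ending_here = 11, max_so_far = 11
Position 2 (value -8): max_ending_here = 3, max_so_far = 11
Position 3 (value -7): max_ending_here = -4, max_so_far = 11
Position 4 (value -8): max_ending_here = -8, max_so_far = 11
Position 5 (value 2): max_ending_here = 2, max_so_far = 11

Maximum subarray: [2, 9]
Maximum sum: 11

The maximum subarray is [2, 9] with sum 11. This subarray runs from index 0 to index 1.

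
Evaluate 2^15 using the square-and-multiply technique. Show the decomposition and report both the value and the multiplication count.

Computing 2^15 by squaring (build up from 2^1; each line after the first costs one multiplication):

2^1 = 2
2^2 = (2^1)^2 = 2^2 = 4
2^3 = 2 * 2^2 = 2 * 4 = 8
2^6 = (2^3)^2 = 8^2 = 64
2^7 = 2 * 2^6 = 2 * 64 = 128
2^14 = (2^7)^2 = 128^2 = 16384
2^15 = 2 * 2^14 = 2 * 16384 = 32768

Result: 32768
Multiplications needed: 6 (6 lines after 2^1)

2^15 = 32768. Using exponentiation by squaring, this requires 6 multiplications. The key idea: if the exponent is even, square the half-power; if odd, multiply by the base once.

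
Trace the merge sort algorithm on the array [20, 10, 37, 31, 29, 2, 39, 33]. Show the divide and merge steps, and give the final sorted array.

Merge sort trace:

Split: [20, 10, 37, 31, 29, 2, 39, 33] -> [20, 10, 37, 31] and [29, 2, 39, 33]
  Split: [20, 10, 37, 31] -> [20, 10] and [37, 31]
    Split: [20, 10] -> [20] and [10]
    Merge: [20] + [10] -> [10, 20]
    Split: [37, 31] -> [37] and [31]
    Merge: [37] + [31] -> [31, 37]
  Merge: [10, 20] + [31, 37] -> [10, 20, 31, 37]
  Split: [29, 2, 39, 33] -> [29, 2] and [39, 33]
    Split: [29, 2] -> [29] and [2]
    Merge: [29] + [2] -> [2, 29]
    Split: [39, 33] -> [39] and [33]
    Merge: [39] + [33] -> [33, 39]
  Merge: [2, 29] + [33, 39] -> [2, 29, 33, 39]
Merge: [10, 20, 31, 37] + [2, 29, 33, 39] -> [2, 10, 20, 29, 31, 33, 37, 39]

Final sorted array: [2, 10, 20, 29, 31, 33, 37, 39]

The merge sort proceeds by recursively splitting the array and merging sorted halves.
After all merges, the sorted array is [2, 10, 20, 29, 31, 33, 37, 39].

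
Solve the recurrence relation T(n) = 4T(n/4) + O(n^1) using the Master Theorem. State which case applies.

Master Theorem for T(n) = 4T(n/4) + O(n^1):

a = 4, b = 4, c = 1
log_b(a) = log_4(4) = 1.0000

Case 2: c = 1 = log_4(4) = 1.0000
T(n) = O(n^1 log n) = O(n log n)

For T(n) = 4T(n/4) + O(n^1): log_4(4) = 1.0000. This is Case 2 of the Master Theorem (c = log_b(a), equal work at all levels), giving O(n log n).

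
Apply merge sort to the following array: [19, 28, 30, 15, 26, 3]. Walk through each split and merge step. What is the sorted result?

Merge sort trace:

Split: [19, 28, 30, 15, 26, 3] -> [19, 28, 30] and [15, 26, 3]
  Split: [19, 28, 30] -> [19] and [28, 30]
    Split: [28, 30] -> [28] and [30]
    Merge: [28] + [30] -> [28, 30]
  Merge: [19] + [28, 30] -> [19, 28, 30]
  Split: [15, 26, 3] -> [15] and [26, 3]
    Split: [26, 3] -> [26] and [3]
    Merge: [26] + [3] -> [3, 26]
  Merge: [15] + [3, 26] -> [3, 15, 26]
Merge: [19, 28, 30] + [3, 15, 26] -> [3, 15, 19, 26, 28, 30]

Final sorted array: [3, 15, 19, 26, 28, 30]

The merge sort proceeds by recursively splitting the array and merging sorted halves.
After all merges, the sorted array is [3, 15, 19, 26, 28, 30].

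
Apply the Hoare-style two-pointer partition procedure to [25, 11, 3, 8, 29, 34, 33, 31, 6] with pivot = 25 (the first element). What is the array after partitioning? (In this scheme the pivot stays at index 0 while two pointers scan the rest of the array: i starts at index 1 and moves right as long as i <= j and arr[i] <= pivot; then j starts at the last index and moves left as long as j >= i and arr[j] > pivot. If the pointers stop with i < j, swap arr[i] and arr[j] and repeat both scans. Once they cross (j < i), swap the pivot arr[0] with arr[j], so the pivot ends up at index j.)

Hoare-style two-pointer partition with pivot = 25:

Initial array: [25, 11, 3, 8, 29, 34, 33, 31, 6]

Pointers start at i = 1, j = 8.
i stops at index 4 (arr[4]=29 > 25), j stops at index 8 (arr[8]=6 <= 25): swap arr[4] and arr[8], array becomes [25, 11, 3, 8, 6, 34, 33, 31, 29]
i ends at 5, j ends at 4: the pointers have crossed (j < i), so scanning stops.

Swap pivot arr[0] with arr[4] to place pivot at position 4: [6, 11, 3, 8, 25, 34, 33, 31, 29]
Pivot position: 4

After partitioning with pivot 25, the array becomes [6, 11, 3, 8, 25, 34, 33, 31, 29]. The pivot is placed at index 4. All elements to the left of the pivot are <= 25, and all elements to the right are > 25.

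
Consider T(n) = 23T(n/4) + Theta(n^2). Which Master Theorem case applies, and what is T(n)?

Master Theorem for T(n) = 23T(n/4) + O(n^2):

a = 23, b = 4, c = 2
log_b(a) = log_4(23) = 2.2618

Case 1: c = 2 < log_4(23) = 2.2618
T(n) = O(n^(log_4 23))

For T(n) = 23T(n/4) + O(n^2): log_4(23) = 2.2618. This is Case 1 of the Master Theorem (c < log_b(a), work dominated by leaves), giving O(n^(log_4 23)).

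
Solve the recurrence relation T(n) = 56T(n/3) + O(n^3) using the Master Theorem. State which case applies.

Master Theorem for T(n) = 56T(n/3) + O(n^3):

a = 56, b = 3, c = 3
log_b(a) = log_3(56) = 3.6640

Case 1: c = 3 < log_3(56) = 3.6640
T(n) = O(n^(log_3 56))

For T(n) = 56T(n/3) + O(n^3): log_3(56) = 3.6640. This is Case 1 of the Master Theorem (c < log_b(a), work dominated by leaves), giving O(n^(log_3 56)).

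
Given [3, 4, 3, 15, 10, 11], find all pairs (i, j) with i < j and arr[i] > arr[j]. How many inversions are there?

Finding inversions in [3, 4, 3, 15, 10, 11]:

(1, 2): arr[1]=4 > arr[2]=3
(3, 4): arr[3]=15 > arr[4]=10
(3, 5): arr[3]=15 > arr[5]=11

Total inversions: 3

The array has 3 inversion(s): (1,2), (3,4), (3,5). Each pair (i,j) satisfies i < j and arr[i] > arr[j].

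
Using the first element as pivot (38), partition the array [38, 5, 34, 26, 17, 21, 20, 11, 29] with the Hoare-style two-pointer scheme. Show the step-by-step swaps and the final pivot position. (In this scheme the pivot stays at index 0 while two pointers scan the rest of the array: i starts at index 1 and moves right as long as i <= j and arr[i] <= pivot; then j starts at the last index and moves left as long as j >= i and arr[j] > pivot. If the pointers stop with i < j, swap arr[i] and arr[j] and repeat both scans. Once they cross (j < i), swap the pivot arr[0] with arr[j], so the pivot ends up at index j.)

Hoare-style two-pointer partition with pivot = 38:

Initial array: [38, 5, 34, 26, 17, 21, 20, 11, 29]

Pointers start at i = 1, j = 8.
i ends at 9, j ends at 8: the pointers have crossed (j < i), so scanning stops.

Swap pivot arr[0] with arr[8] to place pivot at position 8: [29, 5, 34, 26, 17, 21, 20, 11, 38]
Pivot position: 8

After partitioning with pivot 38, the array becomes [29, 5, 34, 26, 17, 21, 20, 11, 38]. The pivot is placed at index 8. All elements to the left of the pivot are <= 38, and all elements to the right are > 38.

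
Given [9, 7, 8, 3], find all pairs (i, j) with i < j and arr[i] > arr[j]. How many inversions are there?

Finding inversions in [9, 7, 8, 3]:

(0, 1): arr[0]=9 > arr[1]=7
(0, 2): arr[0]=9 > arr[2]=8
(0, 3): arr[0]=9 > arr[3]=3
(1, 3): arr[1]=7 > arr[3]=3
(2, 3): arr[2]=8 > arr[3]=3

Total inversions: 5

The array has 5 inversion(s): (0,1), (0,2), (0,3), (1,3), (2,3). Each pair (i,j) satisfies i < j and arr[i] > arr[j].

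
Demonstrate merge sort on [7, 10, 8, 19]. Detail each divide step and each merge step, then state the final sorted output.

Merge sort trace:

Split: [7, 10, 8, 19] -> [7, 10] and [8, 19]
  Split: [7, 10] -> [7] and [10]
  Merge: [7] + [10] -> [7, 10]
  Split: [8, 19] -> [8] and [19]
  Merge: [8] + [19] -> [8, 19]
Merge: [7, 10] + [8, 19] -> [7, 8, 10, 19]

Final sorted array: [7, 8, 10, 19]

The merge sort proceeds by recursively splitting the array and merging sorted halves.
After all merges, the sorted array is [7, 8, 10, 19].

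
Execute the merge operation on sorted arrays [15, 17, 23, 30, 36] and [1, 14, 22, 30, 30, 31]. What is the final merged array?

Merging process:

Compare 15 vs 1: take 1 from right. Merged: [1]
Compare 15 vs 14: take 14 from right. Merged: [1, 14]
Compare 15 vs 22: take 15 from left. Merged: [1, 14, 15]
Compare 17 vs 22: take 17 from left. Merged: [1, 14, 15, 17]
Compare 23 vs 22: take 22 from right. Merged: [1, 14, 15, 17, 22]
Compare 23 vs 30: take 23 from left. Merged: [1, 14, 15, 17, 22, 23]
Compare 30 vs 30: take 30 from left. Merged: [1, 14, 15, 17, 22, 23, 30]
Compare 36 vs 30: take 30 from right. Merged: [1, 14, 15, 17, 22, 23, 30, 30]
Compare 36 vs 30: take 30 from right. Merged: [1, 14, 15, 17, 22, 23, 30, 30, 30]
Compare 36 vs 31: take 31 from right. Merged: [1, 14, 15, 17, 22, 23, 30, 30, 30, 31]
Append remaining from left: [36]. Merged: [1, 14, 15, 17, 22, 23, 30, 30, 30, 31, 36]

Final merged array: [1, 14, 15, 17, 22, 23, 30, 30, 30, 31, 36]
Total comparisons: 10

The merged array is [1, 14, 15, 17, 22, 23, 30, 30, 30, 31, 36], requiring 10 comparisons. The merge step runs in O(n) time where n is the total number of elements.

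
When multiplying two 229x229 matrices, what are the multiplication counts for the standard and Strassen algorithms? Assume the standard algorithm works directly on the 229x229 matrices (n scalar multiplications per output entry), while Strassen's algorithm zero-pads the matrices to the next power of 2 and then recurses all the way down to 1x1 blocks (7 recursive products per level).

Matrix multiplication for 229x229 matrices:

Strassen's algorithm requires power-of-2 dimensions. Pad 229x229 to 256x256 (next power of 2).

Standard algorithm: 229^3 = 12008989 multiplications
Strassen's algorithm: 7^(log2(256)) = 7^8 = 5764801 multiplications
Savings: 12008989 - 5764801 = 6244188 multiplications

Standard: 12008989 multiplications (229^3). Strassen: 5764801 multiplications (7^8, after padding to 256x256). Strassen reduces 8 recursive multiplications to 7 at each level.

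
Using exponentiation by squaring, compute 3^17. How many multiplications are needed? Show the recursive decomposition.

Computing 3^17 by squaring (build up from 3^1; each line after the first costs one multiplication):

3^1 = 3
3^2 = (3^1)^2 = 3^2 = 9
3^4 = (3^2)^2 = 9^2 = 81
3^8 = (3^4)^2 = 81^2 = 6561
3^16 = (3^8)^2 = 6561^2 = 43046721
3^17 = 3 * 3^16 = 3 * 43046721 = 129140163

Result: 129140163
Multiplications needed: 5 (5 lines after 3^1)

3^17 = 129140163. Using exponentiation by squaring, this requires 5 multiplications. The key idea: if the exponent is even, square the half-power; if odd, multiply by the base once.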